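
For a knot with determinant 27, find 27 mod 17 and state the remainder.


Step 1: A knot is p-colorable if and only if p divides its determinant.
Step 2: Compute 27 mod 17.
27 = 1 * 17 + 10
Step 3: 27 mod 17 = 10
Step 4: The knot is 17-colorable: no

10


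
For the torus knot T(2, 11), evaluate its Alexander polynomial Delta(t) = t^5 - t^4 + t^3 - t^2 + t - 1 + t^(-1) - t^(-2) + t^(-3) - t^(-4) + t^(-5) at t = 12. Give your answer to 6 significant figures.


Substituting t = 12 into Delta(t) = t^5 - t^4 + t^3 - t^2 + t - 1 + t^(-1) - t^(-2) + t^(-3) - t^(-4) + t^(-5):
Term values: (248832) + (-20736) + (1728) + (-144) + (12) + (-1) + (0.0833333) + (-0.00694444) + (0.000578704) + (-4.82253e-05) + (4.01878e-06)
Sum = 229691.0769
Rounded to 6 significant figures: 229691

229691


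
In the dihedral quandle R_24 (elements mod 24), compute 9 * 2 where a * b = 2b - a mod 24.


9 * 2 = 2*2 - 9 mod 24
= 4 - 9 mod 24
= -5 mod 24 = 19

19


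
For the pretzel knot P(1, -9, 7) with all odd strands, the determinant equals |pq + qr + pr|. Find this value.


Step 1: Compute pq + qr + pr.
pq = 1*(-9) = -9
qr = (-9)*7 = -63
pr = 1*7 = 7
pq + qr + pr = -9 + (-63) + 7 = -65
Step 2: Take absolute value.
det(P(1,-9,7)) = |-65| = 65

65


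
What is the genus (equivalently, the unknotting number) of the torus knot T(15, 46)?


For a torus knot T(p,q), both the unknotting number and genus equal (p-1)(q-1)/2.
= (15-1)(46-1)/2
= 14*45/2
= 630/2 = 315

315


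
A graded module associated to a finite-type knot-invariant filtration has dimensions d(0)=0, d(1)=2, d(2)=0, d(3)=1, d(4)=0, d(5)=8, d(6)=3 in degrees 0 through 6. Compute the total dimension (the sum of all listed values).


Total dimension = d(0) + d(1) + ... + d(6)
= 0 + 2 + 0 + 1 + 0 + 8 + 3
= 14

14


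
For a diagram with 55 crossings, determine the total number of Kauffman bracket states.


Each crossing contributes 2 choices (A-smoothing or B-smoothing).
Total states = 2^55 = 36028797018963968

36028797018963968


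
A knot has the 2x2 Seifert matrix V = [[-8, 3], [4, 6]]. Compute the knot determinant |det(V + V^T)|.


Step 1: Form V + V^T where V = [[-8, 3], [4, 6]]
  V^T = [[-8, 4], [3, 6]]
  V + V^T = [[-16, 7], [7, 12]]
Step 2: det(V + V^T) = (-16)*12 - 7*7
  = -192 - 49 = -241
Step 3: Knot determinant = |det(V + V^T)| = |-241| = 241

241


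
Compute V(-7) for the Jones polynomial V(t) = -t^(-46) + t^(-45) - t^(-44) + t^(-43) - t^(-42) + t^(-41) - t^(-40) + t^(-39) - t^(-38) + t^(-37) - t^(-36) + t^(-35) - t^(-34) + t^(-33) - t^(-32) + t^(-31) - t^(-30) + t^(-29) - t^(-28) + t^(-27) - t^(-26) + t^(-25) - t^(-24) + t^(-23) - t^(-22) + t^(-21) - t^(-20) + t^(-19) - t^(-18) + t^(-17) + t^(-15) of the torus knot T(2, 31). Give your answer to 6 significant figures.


Substituting t = -7 into V(t) = -t^(-46) + t^(-45) - t^(-44) + t^(-43) - t^(-42) + t^(-41) - t^(-40) + t^(-39) - t^(-38) + t^(-37) - t^(-36) + t^(-35) - t^(-34) + t^(-33) - t^(-32) + t^(-31) - t^(-30) + t^(-29) - t^(-28) + t^(-27) - t^(-26) + t^(-25) - t^(-24) + t^(-23) - t^(-22) + t^(-21) - t^(-20) + t^(-19) - t^(-18) + t^(-17) + t^(-15):
  (-)t^(-46) = -1.33503e-39
  (+)t^(-45) = -9.34519e-39
  (-)t^(-44) = -6.54163e-38
  (+)t^(-43) = -4.57914e-37
  (-)t^(-42) = -3.2054e-36
  (+)t^(-41) = -2.24378e-35
  (-)t^(-40) = -1.57065e-34
  (+)t^(-39) = -1.09945e-33
  (-)t^(-38) = -7.69617e-33
  (+)t^(-37) = -5.38732e-32
  (-)t^(-36) = -3.77112e-31
  (+)t^(-35) = -2.63979e-30
  (-)t^(-34) = -1.84785e-29
  (+)t^(-33) = -1.29349e-28
  (-)t^(-32) = -9.05446e-28
  (+)t^(-31) = -6.33812e-27
  (-)t^(-30) = -4.43669e-26
  (+)t^(-29) = -3.10568e-25
  (-)t^(-28) = -2.17398e-24
  (+)t^(-27) = -1.52178e-23
  (-)t^(-26) = -1.06525e-22
  (+)t^(-25) = -7.45674e-22
  (-)t^(-24) = -5.21972e-21
  (+)t^(-23) = -3.6538e-20
  (-)t^(-22) = -2.55766e-19
  (+)t^(-21) = -1.79036e-18
  (-)t^(-20) = -1.25325e-17
  (+)t^(-19) = -8.77278e-17
  (-)t^(-18) = -6.14095e-16
  (+)t^(-17) = -4.29866e-15
  (+)t^(-15) = -2.10634e-13
Sum = (-1.33503e-39) + (-9.34519e-39) + (-6.54163e-38) + (-4.57914e-37) + (-3.2054e-36) + (-2.24378e-35) + (-1.57065e-34) + (-1.09945e-33) + (-7.69617e-33) + (-5.38732e-32) + (-3.77112e-31) + (-2.63979e-30) + (-1.84785e-29) + (-1.29349e-28) + (-9.05446e-28) + (-6.33812e-27) + (-4.43669e-26) + (-3.10568e-25) + (-2.17398e-24) + (-1.52178e-23) + (-1.06525e-22) + (-7.45674e-22) + (-5.21972e-21) + (-3.6538e-20) + (-2.55766e-19) + (-1.79036e-18) + (-1.25325e-17) + (-8.77278e-17) + (-6.14095e-16) + (-4.29866e-15) + (-2.10634e-13)
= -2.156495543e-13
Rounded to 6 significant figures: -2.1565e-13

-2.1565e-13


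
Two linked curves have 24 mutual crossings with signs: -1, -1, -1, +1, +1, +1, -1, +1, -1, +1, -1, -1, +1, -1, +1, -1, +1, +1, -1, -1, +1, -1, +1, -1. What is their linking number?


Step 1: Count positive crossings: 11
Step 2: Count negative crossings: 13
Step 3: Sum of signs = 11 - 13 = -2
Step 4: Linking number = sum/2 = -2/2 = -1

-1


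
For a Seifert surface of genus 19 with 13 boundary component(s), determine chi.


chi = 2 - 2g - b
= 2 - 2*19 - 13
= 2 - 38 - 13 = -49

-49


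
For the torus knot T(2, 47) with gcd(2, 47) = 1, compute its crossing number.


For a torus knot T(p, q) with gcd(p,q)=1,
the crossing number is min(p*(q-1), q*(p-1)).
p*(q-1) = 2*46 = 92
q*(p-1) = 47*1 = 47
min(92, 47) = 47

47


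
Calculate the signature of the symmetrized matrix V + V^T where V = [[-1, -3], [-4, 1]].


Step 1: V + V^T = [[-2, -7], [-7, 2]]
Step 2: trace = 0, det = -53
Step 3: Discriminant = 0^2 - 4*(-53) = 212
Step 4: Eigenvalues: 7.28011, -7.28011
Step 5: Signature = (# positive eigenvalues) - (# negative eigenvalues) = 0

0


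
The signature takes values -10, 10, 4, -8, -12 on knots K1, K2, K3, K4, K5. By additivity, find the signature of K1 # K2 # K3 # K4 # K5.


The signature is additive under connected sum.
signature(K1 # K2 # K3 # K4 # K5) = (-10) + (10) + (4) + (-8) + (-12)
= -16

-16


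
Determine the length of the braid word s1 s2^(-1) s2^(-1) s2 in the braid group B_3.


The word length counts the number of generators (including inverses).
Listing each generator: s1, s2^(-1), s2^(-1), s2
There are 4 generators in this braid word.

4


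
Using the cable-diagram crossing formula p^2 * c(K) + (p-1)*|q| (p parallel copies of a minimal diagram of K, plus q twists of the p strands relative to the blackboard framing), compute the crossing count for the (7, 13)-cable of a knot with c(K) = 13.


Step 1: Each of the c(K) crossings of the companion diagram becomes p*p = p^2 crossings among the p parallel strands, and each of the |q| twists s_1 s_2 ... s_(p-1) adds (p-1) crossings.
  Crossings = p^2 * c(K) + (p-1)*|q|
Step 2: = 7^2 * 13 + (7-1)*13
Step 3: = 49*13 + 6*13
Step 4: = 637 + 78 = 715

715


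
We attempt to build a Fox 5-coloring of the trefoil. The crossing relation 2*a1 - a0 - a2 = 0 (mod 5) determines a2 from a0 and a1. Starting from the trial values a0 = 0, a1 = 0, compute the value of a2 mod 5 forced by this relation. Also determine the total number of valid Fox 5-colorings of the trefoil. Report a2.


Step 1: Apply the given crossing relation 2*a1 - a0 - a2 = 0 (mod 5).
  a2 = 2*a1 - a0 mod 5
  a2 = 2*0 - 0 mod 5
  a2 = 0 - 0 mod 5
  a2 = 0 mod 5 = 0
Step 2: The trefoil has determinant 3.
  Number of Fox p-colorings (p prime) is p^2 if p = 3, else p.
  Since 5 does not divide 3, only trivial (constant) colorings exist.
  (Here a0 = a1 = a2 = 0, the constant coloring, which is valid.)
  Total colorings = 5
Step 3: a2 = 0, total Fox 5-colorings = 5

0


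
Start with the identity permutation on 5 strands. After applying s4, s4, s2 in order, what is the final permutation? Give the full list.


Starting with identity [1, 2, 3, 4, 5].
Apply generators in sequence:
  After s4: [1, 2, 3, 5, 4]
  After s4: [1, 2, 3, 4, 5]
  After s2: [1, 3, 2, 4, 5]
Final permutation: [1, 3, 2, 4, 5]

[1, 3, 2, 4, 5]


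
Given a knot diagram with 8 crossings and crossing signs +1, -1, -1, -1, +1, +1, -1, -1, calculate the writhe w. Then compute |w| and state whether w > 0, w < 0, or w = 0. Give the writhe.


Step 1: Count positive crossings (+1).
Positive crossings: 3
Step 2: Count negative crossings (-1).
Negative crossings: 5
Step 3: Writhe = (positive) - (negative)
w = 3 - 5 = -2
Step 4: |w| = 2, and w is negative

-2


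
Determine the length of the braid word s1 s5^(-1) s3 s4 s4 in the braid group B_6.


The word length counts the number of generators (including inverses).
Listing each generator: s1, s5^(-1), s3, s4, s4
There are 5 generators in this braid word.

5


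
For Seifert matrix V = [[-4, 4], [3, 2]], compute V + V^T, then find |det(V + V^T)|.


Step 1: Form V + V^T where V = [[-4, 4], [3, 2]]
  V^T = [[-4, 3], [4, 2]]
  V + V^T = [[-8, 7], [7, 4]]
Step 2: det(V + V^T) = (-8)*4 - 7*7
  = -32 - 49 = -81
Step 3: Knot determinant = |det(V + V^T)| = |-81| = 81

81


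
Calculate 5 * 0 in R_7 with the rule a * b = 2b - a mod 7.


5 * 0 = 2*0 - 5 mod 7
= 0 - 5 mod 7
= -5 mod 7 = 2

2


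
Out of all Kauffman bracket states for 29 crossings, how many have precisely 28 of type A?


We choose which 28 of 29 crossings get A-smoothings.
C(29, 28) = 29! / (28! * 1!)
= 29

29


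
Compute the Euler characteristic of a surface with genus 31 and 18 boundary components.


chi = 2 - 2g - b
= 2 - 2*31 - 18
= 2 - 62 - 18 = -78

-78


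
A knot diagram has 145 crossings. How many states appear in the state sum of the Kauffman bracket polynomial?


Each crossing contributes 2 choices (A-smoothing or B-smoothing).
Total states = 2^145 = 44601490397061246283071436545296723011960832

44601490397061246283071436545296723011960832


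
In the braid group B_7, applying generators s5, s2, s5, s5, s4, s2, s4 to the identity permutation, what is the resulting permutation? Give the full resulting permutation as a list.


Starting with identity [1, 2, 3, 4, 5, 6, 7].
Apply generators in sequence:
  After s5: [1, 2, 3, 4, 6, 5, 7]
  After s2: [1, 3, 2, 4, 6, 5, 7]
  After s5: [1, 3, 2, 4, 5, 6, 7]
  After s5: [1, 3, 2, 4, 6, 5, 7]
  After s4: [1, 3, 2, 6, 4, 5, 7]
  After s2: [1, 2, 3, 6, 4, 5, 7]
  After s4: [1, 2, 3, 4, 6, 5, 7]
Final permutation: [1, 2, 3, 4, 6, 5, 7]

[1, 2, 3, 4, 6, 5, 7]


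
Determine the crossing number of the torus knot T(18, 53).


For a torus knot T(p, q) with gcd(p,q)=1,
the crossing number is min(p*(q-1), q*(p-1)).
p*(q-1) = 18*52 = 936
q*(p-1) = 53*17 = 901
min(936, 901) = 901

901


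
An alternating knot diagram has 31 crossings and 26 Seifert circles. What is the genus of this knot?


For alternating knots, g = (c - s + 1)/2.
= (31 - 26 + 1)/2
= 6/2 = 3

3


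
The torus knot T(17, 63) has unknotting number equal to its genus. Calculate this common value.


For a torus knot T(p,q), both the unknotting number and genus equal (p-1)(q-1)/2.
= (17-1)(63-1)/2
= 16*62/2
= 992/2 = 496

496


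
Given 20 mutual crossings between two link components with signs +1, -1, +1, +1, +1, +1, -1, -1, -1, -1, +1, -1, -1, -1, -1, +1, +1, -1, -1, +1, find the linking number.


Step 1: Count positive crossings: 9
Step 2: Count negative crossings: 11
Step 3: Sum of signs = 9 - 11 = -2
Step 4: Linking number = sum/2 = -2/2 = -1

-1


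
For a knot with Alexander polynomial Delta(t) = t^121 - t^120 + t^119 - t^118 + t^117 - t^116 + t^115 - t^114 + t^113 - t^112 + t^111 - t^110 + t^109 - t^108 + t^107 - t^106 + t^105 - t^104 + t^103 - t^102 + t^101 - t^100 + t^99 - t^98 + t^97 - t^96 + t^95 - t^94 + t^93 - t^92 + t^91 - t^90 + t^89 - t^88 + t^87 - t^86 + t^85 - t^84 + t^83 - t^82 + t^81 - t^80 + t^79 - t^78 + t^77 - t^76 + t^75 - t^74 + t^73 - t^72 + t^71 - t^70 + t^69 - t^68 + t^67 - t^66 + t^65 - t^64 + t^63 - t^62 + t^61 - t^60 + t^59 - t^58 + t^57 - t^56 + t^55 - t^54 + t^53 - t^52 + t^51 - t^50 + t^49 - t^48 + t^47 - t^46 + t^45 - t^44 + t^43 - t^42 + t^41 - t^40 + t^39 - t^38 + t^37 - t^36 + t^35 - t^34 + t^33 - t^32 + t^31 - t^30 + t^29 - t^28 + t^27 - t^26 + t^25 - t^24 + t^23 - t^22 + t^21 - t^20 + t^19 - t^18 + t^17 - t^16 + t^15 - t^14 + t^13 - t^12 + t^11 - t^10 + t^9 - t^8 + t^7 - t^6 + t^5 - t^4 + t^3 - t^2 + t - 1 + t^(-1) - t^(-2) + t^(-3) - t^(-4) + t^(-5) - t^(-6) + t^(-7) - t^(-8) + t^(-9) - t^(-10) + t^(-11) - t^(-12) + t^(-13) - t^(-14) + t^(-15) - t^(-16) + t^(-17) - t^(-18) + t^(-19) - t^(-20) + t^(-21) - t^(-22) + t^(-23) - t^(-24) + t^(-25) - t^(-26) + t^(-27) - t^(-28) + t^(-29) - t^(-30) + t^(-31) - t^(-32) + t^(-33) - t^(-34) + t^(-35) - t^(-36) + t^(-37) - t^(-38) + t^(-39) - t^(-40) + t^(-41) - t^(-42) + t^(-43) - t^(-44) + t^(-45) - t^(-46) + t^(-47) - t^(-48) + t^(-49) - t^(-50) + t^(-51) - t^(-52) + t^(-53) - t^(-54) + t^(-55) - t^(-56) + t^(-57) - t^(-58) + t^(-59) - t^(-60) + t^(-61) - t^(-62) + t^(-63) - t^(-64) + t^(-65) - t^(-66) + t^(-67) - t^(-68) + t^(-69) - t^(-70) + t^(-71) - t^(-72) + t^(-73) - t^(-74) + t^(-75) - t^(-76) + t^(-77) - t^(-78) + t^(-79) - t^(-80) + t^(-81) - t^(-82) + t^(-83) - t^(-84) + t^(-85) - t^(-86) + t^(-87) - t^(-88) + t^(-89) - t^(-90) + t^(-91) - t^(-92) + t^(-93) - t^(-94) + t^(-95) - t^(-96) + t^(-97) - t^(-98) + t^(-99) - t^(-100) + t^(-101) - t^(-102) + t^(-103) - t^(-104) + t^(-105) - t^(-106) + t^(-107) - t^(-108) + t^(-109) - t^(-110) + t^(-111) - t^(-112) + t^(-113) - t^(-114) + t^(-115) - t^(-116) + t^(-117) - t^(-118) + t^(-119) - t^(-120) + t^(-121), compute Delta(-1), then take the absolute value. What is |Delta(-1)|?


Step 1: The polynomial has 243 terms with alternating signs, exponents from 121 down to -121.
Step 2: Substitute t = -1. The i-th term has coefficient (-1)^i and exponent (m-i),
  so its value is (-1)^i * (-1)^(m-i) = (-1)^m = -1 for every i.
Step 3: All 243 terms equal -1, so Delta(-1) = 243 * (-1) = -243
Step 4: |Delta(-1)| = 243

243


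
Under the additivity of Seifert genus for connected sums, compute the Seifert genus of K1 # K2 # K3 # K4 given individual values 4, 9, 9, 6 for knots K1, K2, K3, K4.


The Seifert genus is additive under connected sum.
Seifert genus(K1 # K2 # K3 # K4) = (4) + (9) + (9) + (6)
= 28

28


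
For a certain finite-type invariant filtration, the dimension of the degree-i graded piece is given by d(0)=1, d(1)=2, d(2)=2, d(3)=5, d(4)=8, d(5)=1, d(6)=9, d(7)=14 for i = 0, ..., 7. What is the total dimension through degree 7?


Total dimension = d(0) + d(1) + ... + d(7)
= 1 + 2 + 2 + 5 + 8 + 1 + 9 + 14
= 42

42


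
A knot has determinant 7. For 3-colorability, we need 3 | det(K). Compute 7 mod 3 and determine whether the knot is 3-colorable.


Step 1: A knot is p-colorable if and only if p divides its determinant.
Step 2: Compute 7 mod 3.
7 = 2 * 3 + 1
Step 3: 7 mod 3 = 1
Step 4: The knot is 3-colorable: no

1


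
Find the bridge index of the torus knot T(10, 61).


The bridge number of T(p,q) is min(p,q).
min(10, 61) = 10

10


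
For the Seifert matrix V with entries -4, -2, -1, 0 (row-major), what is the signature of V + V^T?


Step 1: V + V^T = [[-8, -3], [-3, 0]]
Step 2: trace = -8, det = -9
Step 3: Discriminant = (-8)^2 - 4*(-9) = 100
Step 4: Eigenvalues: 1, -9
Step 5: Signature = (# positive eigenvalues) - (# negative eigenvalues) = 0

0


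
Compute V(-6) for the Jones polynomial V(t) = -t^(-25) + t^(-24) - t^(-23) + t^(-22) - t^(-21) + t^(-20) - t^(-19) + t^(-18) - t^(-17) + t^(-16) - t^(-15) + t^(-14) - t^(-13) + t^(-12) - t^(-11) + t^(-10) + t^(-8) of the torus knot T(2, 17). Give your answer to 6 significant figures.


Substituting t = -6 into V(t) = -t^(-25) + t^(-24) - t^(-23) + t^(-22) - t^(-21) + t^(-20) - t^(-19) + t^(-18) - t^(-17) + t^(-16) - t^(-15) + t^(-14) - t^(-13) + t^(-12) - t^(-11) + t^(-10) + t^(-8):
  (-)t^(-25) = 3.51738e-20
  (+)t^(-24) = 2.11043e-19
  (-)t^(-23) = 1.26626e-18
  (+)t^(-22) = 7.59753e-18
  (-)t^(-21) = 4.55852e-17
  (+)t^(-20) = 2.73511e-16
  (-)t^(-19) = 1.64107e-15
  (+)t^(-18) = 9.8464e-15
  (-)t^(-17) = 5.90784e-14
  (+)t^(-16) = 3.5447e-13
  (-)t^(-15) = 2.12682e-12
  (+)t^(-14) = 1.27609e-11
  (-)t^(-13) = 7.65656e-11
  (+)t^(-12) = 4.59394e-10
  (-)t^(-11) = 2.75636e-09
  (+)t^(-10) = 1.65382e-08
  (+)t^(-8) = 5.95374e-07
Sum = (3.51738e-20) + (2.11043e-19) + (1.26626e-18) + (7.59753e-18) + (4.55852e-17) + (2.73511e-16) + (1.64107e-15) + (9.8464e-15) + (5.90784e-14) + (3.5447e-13) + (2.12682e-12) + (1.27609e-11) + (7.65656e-11) + (4.59394e-10) + (2.75636e-09) + (1.65382e-08) + (5.95374e-07)
= 6.152199868e-07
Rounded to 6 significant figures: 6.1522e-07

6.1522e-07


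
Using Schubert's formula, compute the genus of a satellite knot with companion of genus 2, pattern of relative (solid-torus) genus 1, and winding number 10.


Schubert: g(satellite) = g_rel(pattern) + |winding| * g(companion),
where g_rel(pattern) is the genus of the pattern relative to the solid torus.
= 1 + 10 * 2
= 1 + 20 = 21

21


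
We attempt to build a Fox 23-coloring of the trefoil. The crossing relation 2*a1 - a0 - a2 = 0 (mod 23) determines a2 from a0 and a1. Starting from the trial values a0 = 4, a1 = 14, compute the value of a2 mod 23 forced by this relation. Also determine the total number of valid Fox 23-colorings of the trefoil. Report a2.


Step 1: Apply the given crossing relation 2*a1 - a0 - a2 = 0 (mod 23).
  a2 = 2*a1 - a0 mod 23
  a2 = 2*14 - 4 mod 23
  a2 = 28 - 4 mod 23
  a2 = 24 mod 23 = 1
Step 2: The trefoil has determinant 3.
  Number of Fox p-colorings (p prime) is p^2 if p = 3, else p.
  Since 23 does not divide 3, only trivial (constant) colorings exist.
  (So the trial a0 = 4, a1 = 14 with a0 != a1 does NOT extend to a valid coloring of the whole trefoil: the other two crossing relations require 3*(a1 - a0) = 0 (mod 23), which fails.)
  Total colorings = 23
Step 3: a2 = 1, total Fox 23-colorings = 23

1


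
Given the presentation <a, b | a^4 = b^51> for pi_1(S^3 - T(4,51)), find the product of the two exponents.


The relation is a^4 = b^51.
Product of exponents = 4 * 51
= 204

204


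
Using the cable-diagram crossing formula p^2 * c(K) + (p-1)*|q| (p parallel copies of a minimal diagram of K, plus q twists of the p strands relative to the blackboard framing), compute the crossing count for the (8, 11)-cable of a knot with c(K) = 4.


Step 1: Each of the c(K) crossings of the companion diagram becomes p*p = p^2 crossings among the p parallel strands, and each of the |q| twists s_1 s_2 ... s_(p-1) adds (p-1) crossings.
  Crossings = p^2 * c(K) + (p-1)*|q|
Step 2: = 8^2 * 4 + (8-1)*11
Step 3: = 64*4 + 7*11
Step 4: = 256 + 77 = 333

333


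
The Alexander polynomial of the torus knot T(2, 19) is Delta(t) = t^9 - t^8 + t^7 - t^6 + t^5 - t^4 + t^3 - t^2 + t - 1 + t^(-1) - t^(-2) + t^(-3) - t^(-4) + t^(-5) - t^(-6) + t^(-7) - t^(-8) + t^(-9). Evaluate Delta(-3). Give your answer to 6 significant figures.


Substituting t = -3 into Delta(t) = t^9 - t^8 + t^7 - t^6 + t^5 - t^4 + t^3 - t^2 + t - 1 + t^(-1) - t^(-2) + t^(-3) - t^(-4) + t^(-5) - t^(-6) + t^(-7) - t^(-8) + t^(-9):
Term values: (-19683) + (-6561) + (-2187) + (-729) + (-243) + (-81) + (-27) + (-9) + (-3) + (-1) + (-0.333333) + (-0.111111) + (-0.037037) + (-0.0123457) + (-0.00411523) + (-0.00137174) + (-0.000457247) + (-0.000152416) + (-5.08053e-05)
Sum = -29524.49997
Rounded to 6 significant figures: -29524.5

-29524.5


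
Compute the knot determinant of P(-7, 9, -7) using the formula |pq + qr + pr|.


Step 1: Compute pq + qr + pr.
pq = (-7)*9 = -63
qr = 9*(-7) = -63
pr = (-7)*(-7) = 49
pq + qr + pr = -63 + (-63) + 49 = -77
Step 2: Take absolute value.
det(P(-7,9,-7)) = |-77| = 77

77


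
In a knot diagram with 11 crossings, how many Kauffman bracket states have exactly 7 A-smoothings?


We choose which 7 of 11 crossings get A-smoothings.
C(11, 7) = 11! / (7! * 4!)
= 330

330


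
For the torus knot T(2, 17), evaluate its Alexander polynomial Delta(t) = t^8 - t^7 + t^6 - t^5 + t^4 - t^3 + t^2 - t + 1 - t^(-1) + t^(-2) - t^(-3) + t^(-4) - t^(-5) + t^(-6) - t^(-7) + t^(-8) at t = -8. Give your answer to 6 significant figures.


Substituting t = -8 into Delta(t) = t^8 - t^7 + t^6 - t^5 + t^4 - t^3 + t^2 - t + 1 - t^(-1) + t^(-2) - t^(-3) + t^(-4) - t^(-5) + t^(-6) - t^(-7) + t^(-8):
Term values: (16777216) + (2097152) + (262144) + (32768) + (4096) + (512) + (64) + (8) + (1) + (0.125) + (0.015625) + (0.00195312) + (0.000244141) + (3.05176e-05) + (3.8147e-06) + (4.76837e-07) + (5.96046e-08)
Sum = 19173961.14
Rounded to 6 significant figures: 1.9174e+07

1.9174e+07


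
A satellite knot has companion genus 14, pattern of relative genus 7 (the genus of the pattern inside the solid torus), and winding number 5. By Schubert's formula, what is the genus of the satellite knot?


Schubert: g(satellite) = g_rel(pattern) + |winding| * g(companion),
where g_rel(pattern) is the genus of the pattern relative to the solid torus.
= 7 + 5 * 14
= 7 + 70 = 77

77


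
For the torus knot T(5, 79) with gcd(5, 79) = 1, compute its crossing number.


For a torus knot T(p, q) with gcd(p,q)=1,
the crossing number is min(p*(q-1), q*(p-1)).
p*(q-1) = 5*78 = 390
q*(p-1) = 79*4 = 316
min(390, 316) = 316

316


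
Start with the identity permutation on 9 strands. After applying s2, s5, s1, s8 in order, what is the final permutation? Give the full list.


Starting with identity [1, 2, 3, 4, 5, 6, 7, 8, 9].
Apply generators in sequence:
  After s2: [1, 3, 2, 4, 5, 6, 7, 8, 9]
  After s5: [1, 3, 2, 4, 6, 5, 7, 8, 9]
  After s1: [3, 1, 2, 4, 6, 5, 7, 8, 9]
  After s8: [3, 1, 2, 4, 6, 5, 7, 9, 8]
Final permutation: [3, 1, 2, 4, 6, 5, 7, 9, 8]

[3, 1, 2, 4, 6, 5, 7, 9, 8]


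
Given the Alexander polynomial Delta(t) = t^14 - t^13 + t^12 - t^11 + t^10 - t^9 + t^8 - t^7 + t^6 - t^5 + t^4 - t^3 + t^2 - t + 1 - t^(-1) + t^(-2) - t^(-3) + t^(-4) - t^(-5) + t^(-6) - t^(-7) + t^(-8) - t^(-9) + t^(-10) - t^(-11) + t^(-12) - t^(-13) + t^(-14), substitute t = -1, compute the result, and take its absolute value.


Step 1: The polynomial has 29 terms with alternating signs, exponents from 14 down to -14.
Step 2: Substitute t = -1. The i-th term has coefficient (-1)^i and exponent (m-i),
  so its value is (-1)^i * (-1)^(m-i) = (-1)^m = 1 for every i.
Step 3: All 29 terms equal 1, so Delta(-1) = 29 * (1) = 29
Step 4: |Delta(-1)| = 29

29


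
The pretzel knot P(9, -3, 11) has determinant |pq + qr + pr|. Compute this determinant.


Step 1: Compute pq + qr + pr.
pq = 9*(-3) = -27
qr = (-3)*11 = -33
pr = 9*11 = 99
pq + qr + pr = -27 + (-33) + 99 = 39
Step 2: Take absolute value.
det(P(9,-3,11)) = |39| = 39

39


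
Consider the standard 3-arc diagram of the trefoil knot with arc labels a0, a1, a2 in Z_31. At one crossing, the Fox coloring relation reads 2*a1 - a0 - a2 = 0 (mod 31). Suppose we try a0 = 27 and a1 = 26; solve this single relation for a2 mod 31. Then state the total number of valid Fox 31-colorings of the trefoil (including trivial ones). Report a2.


Step 1: Apply the given crossing relation 2*a1 - a0 - a2 = 0 (mod 31).
  a2 = 2*a1 - a0 mod 31
  a2 = 2*26 - 27 mod 31
  a2 = 52 - 27 mod 31
  a2 = 25 mod 31 = 25
Step 2: The trefoil has determinant 3.
  Number of Fox p-colorings (p prime) is p^2 if p = 3, else p.
  Since 31 does not divide 3, only trivial (constant) colorings exist.
  (So the trial a0 = 27, a1 = 26 with a0 != a1 does NOT extend to a valid coloring of the whole trefoil: the other two crossing relations require 3*(a1 - a0) = 0 (mod 31), which fails.)
  Total colorings = 31
Step 3: a2 = 25, total Fox 31-colorings = 31

25


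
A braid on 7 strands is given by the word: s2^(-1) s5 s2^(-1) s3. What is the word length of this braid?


The word length counts the number of generators (including inverses).
Listing each generator: s2^(-1), s5, s2^(-1), s3
There are 4 generators in this braid word.

4


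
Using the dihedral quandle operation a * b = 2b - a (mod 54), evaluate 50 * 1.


50 * 1 = 2*1 - 50 mod 54
= 2 - 50 mod 54
= -48 mod 54 = 6

6


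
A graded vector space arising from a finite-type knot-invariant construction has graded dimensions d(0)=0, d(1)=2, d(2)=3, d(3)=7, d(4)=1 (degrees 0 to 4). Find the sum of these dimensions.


Total dimension = d(0) + d(1) + ... + d(4)
= 0 + 2 + 3 + 7 + 1
= 13

13


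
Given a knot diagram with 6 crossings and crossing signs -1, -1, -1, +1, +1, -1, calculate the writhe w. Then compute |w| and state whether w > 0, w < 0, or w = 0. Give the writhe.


Step 1: Count positive crossings (+1).
Positive crossings: 2
Step 2: Count negative crossings (-1).
Negative crossings: 4
Step 3: Writhe = (positive) - (negative)
w = 2 - 4 = -2
Step 4: |w| = 2, and w is negative

-2


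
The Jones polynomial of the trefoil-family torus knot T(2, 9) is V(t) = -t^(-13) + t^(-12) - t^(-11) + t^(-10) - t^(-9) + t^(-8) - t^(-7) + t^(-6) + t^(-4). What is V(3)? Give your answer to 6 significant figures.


Substituting t = 3 into V(t) = -t^(-13) + t^(-12) - t^(-11) + t^(-10) - t^(-9) + t^(-8) - t^(-7) + t^(-6) + t^(-4):
  (-)t^(-13) = -6.27225e-07
  (+)t^(-12) = 1.88168e-06
  (-)t^(-11) = -5.64503e-06
  (+)t^(-10) = 1.69351e-05
  (-)t^(-9) = -5.08053e-05
  (+)t^(-8) = 0.000152416
  (-)t^(-7) = -0.000457247
  (+)t^(-6) = 0.00137174
  (+)t^(-4) = 0.0123457
Sum = (-6.27225e-07) + (1.88168e-06) + (-5.64503e-06) + (1.69351e-05) + (-5.08053e-05) + (0.000152416) + (-0.000457247) + (0.00137174) + (0.0123457)
= 0.01337432879
Rounded to 6 significant figures: 0.0133743

0.0133743


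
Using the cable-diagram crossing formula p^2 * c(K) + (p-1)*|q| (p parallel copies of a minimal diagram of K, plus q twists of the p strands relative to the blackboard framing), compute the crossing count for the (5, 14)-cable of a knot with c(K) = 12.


Step 1: Each of the c(K) crossings of the companion diagram becomes p*p = p^2 crossings among the p parallel strands, and each of the |q| twists s_1 s_2 ... s_(p-1) adds (p-1) crossings.
  Crossings = p^2 * c(K) + (p-1)*|q|
Step 2: = 5^2 * 12 + (5-1)*14
Step 3: = 25*12 + 4*14
Step 4: = 300 + 56 = 356

356


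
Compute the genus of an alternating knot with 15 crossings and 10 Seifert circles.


For alternating knots, g = (c - s + 1)/2.
= (15 - 10 + 1)/2
= 6/2 = 3

3


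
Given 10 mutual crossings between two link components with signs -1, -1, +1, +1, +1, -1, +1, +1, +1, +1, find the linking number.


Step 1: Count positive crossings: 7
Step 2: Count negative crossings: 3
Step 3: Sum of signs = 7 - 3 = 4
Step 4: Linking number = sum/2 = 4/2 = 2

2


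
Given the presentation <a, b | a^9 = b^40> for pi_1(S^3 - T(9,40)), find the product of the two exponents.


The relation is a^9 = b^40.
Product of exponents = 9 * 40
= 360

360


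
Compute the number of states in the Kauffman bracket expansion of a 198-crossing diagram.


Each crossing contributes 2 choices (A-smoothing or B-smoothing).
Total states = 2^198 = 401734511064747568885490523085290650630550748445698208825344

401734511064747568885490523085290650630550748445698208825344


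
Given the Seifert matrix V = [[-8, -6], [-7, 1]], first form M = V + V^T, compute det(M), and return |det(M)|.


Step 1: Form V + V^T where V = [[-8, -6], [-7, 1]]
  V^T = [[-8, -7], [-6, 1]]
  V + V^T = [[-16, -13], [-13, 2]]
Step 2: det(V + V^T) = (-16)*2 - (-13)*(-13)
  = -32 - 169 = -201
Step 3: Knot determinant = |det(V + V^T)| = |-201| = 201

201


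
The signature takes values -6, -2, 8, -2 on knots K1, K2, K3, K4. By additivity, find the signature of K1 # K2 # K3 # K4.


The signature is additive under connected sum.
signature(K1 # K2 # K3 # K4) = (-6) + (-2) + (8) + (-2)
= -2

-2


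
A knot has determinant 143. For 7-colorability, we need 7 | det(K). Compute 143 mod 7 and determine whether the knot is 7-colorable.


Step 1: A knot is p-colorable if and only if p divides its determinant.
Step 2: Compute 143 mod 7.
143 = 20 * 7 + 3
Step 3: 143 mod 7 = 3
Step 4: The knot is 7-colorable: no

3


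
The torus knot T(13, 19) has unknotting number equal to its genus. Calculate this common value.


For a torus knot T(p,q), both the unknotting number and genus equal (p-1)(q-1)/2.
= (13-1)(19-1)/2
= 12*18/2
= 216/2 = 108

108


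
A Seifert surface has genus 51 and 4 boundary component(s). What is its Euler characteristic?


chi = 2 - 2g - b
= 2 - 2*51 - 4
= 2 - 102 - 4 = -104

-104


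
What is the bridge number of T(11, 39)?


The bridge number of T(p,q) is min(p,q).
min(11, 39) = 11

11


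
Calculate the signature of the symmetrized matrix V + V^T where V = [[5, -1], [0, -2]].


Step 1: V + V^T = [[10, -1], [-1, -4]]
Step 2: trace = 6, det = -41
Step 3: Discriminant = 6^2 - 4*(-41) = 200
Step 4: Eigenvalues: 10.0711, -4.07107
Step 5: Signature = (# positive eigenvalues) - (# negative eigenvalues) = 0

0


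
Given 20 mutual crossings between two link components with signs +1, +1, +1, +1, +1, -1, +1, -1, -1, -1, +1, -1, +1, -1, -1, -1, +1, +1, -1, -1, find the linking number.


Step 1: Count positive crossings: 10
Step 2: Count negative crossings: 10
Step 3: Sum of signs = 10 - 10 = 0
Step 4: Linking number = sum/2 = 0/2 = 0

0


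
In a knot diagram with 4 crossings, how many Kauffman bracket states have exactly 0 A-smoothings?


We choose which 0 of 4 crossings get A-smoothings.
C(4, 0) = 4! / (0! * 4!)
= 1

1


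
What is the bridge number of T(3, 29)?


The bridge number of T(p,q) is min(p,q).
min(3, 29) = 3

3


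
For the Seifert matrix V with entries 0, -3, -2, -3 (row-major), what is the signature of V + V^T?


Step 1: V + V^T = [[0, -5], [-5, -6]]
Step 2: trace = -6, det = -25
Step 3: Discriminant = (-6)^2 - 4*(-25) = 136
Step 4: Eigenvalues: 2.83095, -8.83095
Step 5: Signature = (# positive eigenvalues) - (# negative eigenvalues) = 0

0


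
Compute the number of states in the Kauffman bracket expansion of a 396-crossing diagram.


Each crossing contributes 2 choices (A-smoothing or B-smoothing).
Total states = 2^396 = 161390617380431786853494948250188242145606612051826469551916209783790476376052574664352834580008614464743948248296718336

161390617380431786853494948250188242145606612051826469551916209783790476376052574664352834580008614464743948248296718336


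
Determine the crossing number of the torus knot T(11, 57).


For a torus knot T(p, q) with gcd(p,q)=1,
the crossing number is min(p*(q-1), q*(p-1)).
p*(q-1) = 11*56 = 616
q*(p-1) = 57*10 = 570
min(616, 570) = 570

570


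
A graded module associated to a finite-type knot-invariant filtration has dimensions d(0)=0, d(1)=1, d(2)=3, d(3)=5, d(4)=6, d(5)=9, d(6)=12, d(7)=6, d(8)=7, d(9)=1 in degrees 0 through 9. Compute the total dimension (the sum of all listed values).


Total dimension = d(0) + d(1) + ... + d(9)
= 0 + 1 + 3 + 5 + 6 + 9 + 12 + 6 + 7 + 1
= 50

50


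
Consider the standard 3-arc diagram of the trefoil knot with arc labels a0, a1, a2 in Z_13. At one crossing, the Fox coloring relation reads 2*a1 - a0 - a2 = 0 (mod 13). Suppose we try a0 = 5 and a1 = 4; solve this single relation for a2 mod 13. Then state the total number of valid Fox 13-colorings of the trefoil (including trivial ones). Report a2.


Step 1: Apply the given crossing relation 2*a1 - a0 - a2 = 0 (mod 13).
  a2 = 2*a1 - a0 mod 13
  a2 = 2*4 - 5 mod 13
  a2 = 8 - 5 mod 13
  a2 = 3 mod 13 = 3
Step 2: The trefoil has determinant 3.
  Number of Fox p-colorings (p prime) is p^2 if p = 3, else p.
  Since 13 does not divide 3, only trivial (constant) colorings exist.
  (So the trial a0 = 5, a1 = 4 with a0 != a1 does NOT extend to a valid coloring of the whole trefoil: the other two crossing relations require 3*(a1 - a0) = 0 (mod 13), which fails.)
  Total colorings = 13
Step 3: a2 = 3, total Fox 13-colorings = 13

3


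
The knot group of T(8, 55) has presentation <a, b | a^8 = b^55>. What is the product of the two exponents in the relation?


The relation is a^8 = b^55.
Product of exponents = 8 * 55
= 440

440


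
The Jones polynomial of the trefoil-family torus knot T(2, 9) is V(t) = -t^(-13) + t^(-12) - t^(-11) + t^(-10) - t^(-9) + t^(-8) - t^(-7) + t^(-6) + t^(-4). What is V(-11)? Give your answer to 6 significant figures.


Substituting t = -11 into V(t) = -t^(-13) + t^(-12) - t^(-11) + t^(-10) - t^(-9) + t^(-8) - t^(-7) + t^(-6) + t^(-4):
  (-)t^(-13) = 2.89664e-14
  (+)t^(-12) = 3.18631e-13
  (-)t^(-11) = 3.50494e-12
  (+)t^(-10) = 3.85543e-11
  (-)t^(-9) = 4.24098e-10
  (+)t^(-8) = 4.66507e-09
  (-)t^(-7) = 5.13158e-08
  (+)t^(-6) = 5.64474e-07
  (+)t^(-4) = 6.83013e-05
Sum = (2.89664e-14) + (3.18631e-13) + (3.50494e-12) + (3.85543e-11) + (4.24098e-10) + (4.66507e-09) + (5.13158e-08) + (5.64474e-07) + (6.83013e-05)
= 6.892226686e-05
Rounded to 6 significant figures: 6.89223e-05

6.89223e-05


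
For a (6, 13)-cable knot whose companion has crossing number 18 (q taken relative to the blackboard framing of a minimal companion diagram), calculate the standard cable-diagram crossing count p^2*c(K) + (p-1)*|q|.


Step 1: Each of the c(K) crossings of the companion diagram becomes p*p = p^2 crossings among the p parallel strands, and each of the |q| twists s_1 s_2 ... s_(p-1) adds (p-1) crossings.
  Crossings = p^2 * c(K) + (p-1)*|q|
Step 2: = 6^2 * 18 + (6-1)*13
Step 3: = 36*18 + 5*13
Step 4: = 648 + 65 = 713

713


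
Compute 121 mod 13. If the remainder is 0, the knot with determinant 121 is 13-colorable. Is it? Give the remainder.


Step 1: A knot is p-colorable if and only if p divides its determinant.
Step 2: Compute 121 mod 13.
121 = 9 * 13 + 4
Step 3: 121 mod 13 = 4
Step 4: The knot is 13-colorable: no

4


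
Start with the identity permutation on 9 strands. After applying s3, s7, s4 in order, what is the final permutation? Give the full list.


Starting with identity [1, 2, 3, 4, 5, 6, 7, 8, 9].
Apply generators in sequence:
  After s3: [1, 2, 4, 3, 5, 6, 7, 8, 9]
  After s7: [1, 2, 4, 3, 5, 6, 8, 7, 9]
  After s4: [1, 2, 4, 5, 3, 6, 8, 7, 9]
Final permutation: [1, 2, 4, 5, 3, 6, 8, 7, 9]

[1, 2, 4, 5, 3, 6, 8, 7, 9]


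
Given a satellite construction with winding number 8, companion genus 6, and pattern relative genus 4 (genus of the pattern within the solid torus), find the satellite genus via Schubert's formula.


Schubert: g(satellite) = g_rel(pattern) + |winding| * g(companion),
where g_rel(pattern) is the genus of the pattern relative to the solid torus.
= 4 + 8 * 6
= 4 + 48 = 52

52


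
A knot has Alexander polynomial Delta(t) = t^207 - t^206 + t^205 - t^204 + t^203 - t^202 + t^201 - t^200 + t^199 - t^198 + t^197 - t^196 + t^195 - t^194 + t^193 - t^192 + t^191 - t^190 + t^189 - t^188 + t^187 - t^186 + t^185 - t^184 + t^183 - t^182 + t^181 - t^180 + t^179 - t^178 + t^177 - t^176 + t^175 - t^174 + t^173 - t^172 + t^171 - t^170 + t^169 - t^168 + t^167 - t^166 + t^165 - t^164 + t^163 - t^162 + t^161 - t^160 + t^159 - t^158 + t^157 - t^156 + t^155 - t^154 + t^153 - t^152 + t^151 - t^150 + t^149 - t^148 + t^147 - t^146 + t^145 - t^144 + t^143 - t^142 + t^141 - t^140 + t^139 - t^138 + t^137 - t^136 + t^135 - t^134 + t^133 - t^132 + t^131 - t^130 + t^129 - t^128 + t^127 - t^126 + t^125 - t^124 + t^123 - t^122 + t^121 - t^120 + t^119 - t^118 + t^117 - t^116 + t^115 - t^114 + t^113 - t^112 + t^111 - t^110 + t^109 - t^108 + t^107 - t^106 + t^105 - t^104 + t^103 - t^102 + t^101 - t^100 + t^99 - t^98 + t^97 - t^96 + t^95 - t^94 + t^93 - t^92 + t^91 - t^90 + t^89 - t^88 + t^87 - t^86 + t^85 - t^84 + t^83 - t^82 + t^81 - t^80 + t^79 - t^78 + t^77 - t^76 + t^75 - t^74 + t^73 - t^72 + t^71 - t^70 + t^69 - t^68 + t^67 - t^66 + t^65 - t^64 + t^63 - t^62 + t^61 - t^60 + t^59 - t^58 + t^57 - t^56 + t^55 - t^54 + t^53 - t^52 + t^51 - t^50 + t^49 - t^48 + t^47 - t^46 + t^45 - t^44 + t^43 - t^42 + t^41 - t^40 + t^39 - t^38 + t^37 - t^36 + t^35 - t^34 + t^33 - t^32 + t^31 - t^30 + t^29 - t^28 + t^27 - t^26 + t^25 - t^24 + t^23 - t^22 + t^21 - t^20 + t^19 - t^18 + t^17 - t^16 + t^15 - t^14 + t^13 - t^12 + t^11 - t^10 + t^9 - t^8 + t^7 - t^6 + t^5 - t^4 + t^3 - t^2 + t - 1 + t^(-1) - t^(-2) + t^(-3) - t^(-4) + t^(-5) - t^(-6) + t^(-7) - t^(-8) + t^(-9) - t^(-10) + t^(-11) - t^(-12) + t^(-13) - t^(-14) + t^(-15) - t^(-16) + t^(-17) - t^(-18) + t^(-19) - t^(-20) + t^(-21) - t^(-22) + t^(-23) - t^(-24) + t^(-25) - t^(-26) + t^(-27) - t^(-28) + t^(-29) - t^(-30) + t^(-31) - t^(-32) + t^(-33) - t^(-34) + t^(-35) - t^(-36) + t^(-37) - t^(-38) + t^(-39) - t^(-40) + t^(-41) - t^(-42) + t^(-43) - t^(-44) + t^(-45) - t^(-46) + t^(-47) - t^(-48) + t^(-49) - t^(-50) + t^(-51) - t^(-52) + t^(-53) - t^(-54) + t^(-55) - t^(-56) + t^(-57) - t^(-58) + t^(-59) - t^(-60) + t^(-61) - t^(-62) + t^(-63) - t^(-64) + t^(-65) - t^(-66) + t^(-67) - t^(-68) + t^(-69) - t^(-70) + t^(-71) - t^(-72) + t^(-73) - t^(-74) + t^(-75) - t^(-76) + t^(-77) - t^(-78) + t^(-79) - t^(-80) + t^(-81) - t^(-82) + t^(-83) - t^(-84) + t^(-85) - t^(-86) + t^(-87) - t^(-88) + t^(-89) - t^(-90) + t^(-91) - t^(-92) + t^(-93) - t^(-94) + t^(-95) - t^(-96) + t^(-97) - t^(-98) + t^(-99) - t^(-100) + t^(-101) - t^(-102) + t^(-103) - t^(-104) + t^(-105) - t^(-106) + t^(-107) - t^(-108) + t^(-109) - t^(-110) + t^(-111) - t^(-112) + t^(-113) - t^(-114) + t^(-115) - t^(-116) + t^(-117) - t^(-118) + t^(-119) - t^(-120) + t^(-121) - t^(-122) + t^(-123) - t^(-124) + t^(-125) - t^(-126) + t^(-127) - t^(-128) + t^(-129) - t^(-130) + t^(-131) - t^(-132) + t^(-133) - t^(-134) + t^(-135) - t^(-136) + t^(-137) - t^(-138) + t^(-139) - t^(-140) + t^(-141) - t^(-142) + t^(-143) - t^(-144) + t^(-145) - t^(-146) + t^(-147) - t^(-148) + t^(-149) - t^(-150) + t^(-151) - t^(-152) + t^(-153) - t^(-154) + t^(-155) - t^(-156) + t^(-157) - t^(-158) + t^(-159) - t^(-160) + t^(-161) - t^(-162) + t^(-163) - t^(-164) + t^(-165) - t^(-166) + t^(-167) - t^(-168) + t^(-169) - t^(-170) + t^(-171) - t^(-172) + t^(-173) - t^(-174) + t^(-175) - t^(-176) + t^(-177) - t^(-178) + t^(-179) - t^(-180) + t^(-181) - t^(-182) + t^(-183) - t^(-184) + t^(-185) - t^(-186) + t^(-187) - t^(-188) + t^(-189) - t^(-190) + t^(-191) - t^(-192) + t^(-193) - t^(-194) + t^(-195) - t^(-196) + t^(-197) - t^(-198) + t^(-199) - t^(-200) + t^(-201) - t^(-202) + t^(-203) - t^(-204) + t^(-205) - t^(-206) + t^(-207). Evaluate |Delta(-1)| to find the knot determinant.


Step 1: The polynomial has 415 terms with alternating signs, exponents from 207 down to -207.
Step 2: Substitute t = -1. The i-th term has coefficient (-1)^i and exponent (m-i),
  so its value is (-1)^i * (-1)^(m-i) = (-1)^m = -1 for every i.
Step 3: All 415 terms equal -1, so Delta(-1) = 415 * (-1) = -415
Step 4: |Delta(-1)| = 415

415


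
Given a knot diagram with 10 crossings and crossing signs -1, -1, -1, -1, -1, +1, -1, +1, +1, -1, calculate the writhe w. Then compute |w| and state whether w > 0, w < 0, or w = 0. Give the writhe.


Step 1: Count positive crossings (+1).
Positive crossings: 3
Step 2: Count negative crossings (-1).
Negative crossings: 7
Step 3: Writhe = (positive) - (negative)
w = 3 - 7 = -4
Step 4: |w| = 4, and w is negative

-4


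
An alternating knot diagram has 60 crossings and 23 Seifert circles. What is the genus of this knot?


For alternating knots, g = (c - s + 1)/2.
= (60 - 23 + 1)/2
= 38/2 = 19

19


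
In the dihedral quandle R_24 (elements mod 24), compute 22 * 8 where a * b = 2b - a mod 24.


22 * 8 = 2*8 - 22 mod 24
= 16 - 22 mod 24
= -6 mod 24 = 18

18


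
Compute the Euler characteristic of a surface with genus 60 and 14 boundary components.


chi = 2 - 2g - b
= 2 - 2*60 - 14
= 2 - 120 - 14 = -132

-132


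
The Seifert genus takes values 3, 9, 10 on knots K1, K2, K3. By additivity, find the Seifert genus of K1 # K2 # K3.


The Seifert genus is additive under connected sum.
Seifert genus(K1 # K2 # K3) = (3) + (9) + (10)
= 22

22


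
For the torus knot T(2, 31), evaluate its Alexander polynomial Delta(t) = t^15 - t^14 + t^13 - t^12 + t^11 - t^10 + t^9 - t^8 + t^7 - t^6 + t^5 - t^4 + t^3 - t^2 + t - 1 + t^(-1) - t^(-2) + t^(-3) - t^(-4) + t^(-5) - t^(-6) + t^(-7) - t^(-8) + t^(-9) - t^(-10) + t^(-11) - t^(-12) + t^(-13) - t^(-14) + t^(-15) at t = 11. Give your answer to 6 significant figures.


Substituting t = 11 into Delta(t) = t^15 - t^14 + t^13 - t^12 + t^11 - t^10 + t^9 - t^8 + t^7 - t^6 + t^5 - t^4 + t^3 - t^2 + t - 1 + t^(-1) - t^(-2) + t^(-3) - t^(-4) + t^(-5) - t^(-6) + t^(-7) - t^(-8) + t^(-9) - t^(-10) + t^(-11) - t^(-12) + t^(-13) - t^(-14) + t^(-15):
Term values: (4177248169415651) + (-379749833583241) + (34522712143931) + (-3138428376721) + (285311670611) + (-25937424601) + (2357947691) + (-214358881) + (19487171) + (-1771561) + (161051) + (-14641) + (1331) + (-121) + (11) + (-1) + (0.0909091) + (-0.00826446) + (0.000751315) + (-6.83013e-05) + (6.20921e-06) + (-5.64474e-07) + (5.13158e-08) + (-4.66507e-09) + (4.24098e-10) + (-3.85543e-11) + (3.50494e-12) + (-3.18631e-13) + (2.89664e-14) + (-2.63331e-15) + (2.39392e-16)
Sum = 3.829144155e+15
Rounded to 6 significant figures: 3.82914e+15

3.82914e+15
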